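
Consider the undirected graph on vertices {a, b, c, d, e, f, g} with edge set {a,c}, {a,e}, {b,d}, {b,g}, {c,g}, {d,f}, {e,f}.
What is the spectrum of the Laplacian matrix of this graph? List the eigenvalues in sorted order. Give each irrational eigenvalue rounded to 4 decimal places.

Reading degrees in the order [a, b, c, d, e, f, g] gives [2, 2, 2, 2, 2, 2, 2]; set D = diag(2, 2, 2, 2, 2, 2, 2) and form L = D - A. Diagonalising L (or applying a numerical eigensolver to the 7x7 matrix) gives the spectrum above.

[0, 0.7530, 0.7530, 2.4450, 2.4450, 3.8019, 3.8019]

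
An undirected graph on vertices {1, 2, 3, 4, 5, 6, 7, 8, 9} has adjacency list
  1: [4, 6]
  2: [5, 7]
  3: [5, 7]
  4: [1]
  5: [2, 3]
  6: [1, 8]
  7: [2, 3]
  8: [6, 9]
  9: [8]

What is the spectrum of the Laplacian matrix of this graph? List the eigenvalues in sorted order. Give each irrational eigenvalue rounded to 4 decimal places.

[0, 0, 0.3820, 1.3820, 2, 2, 2.6180, 3.6180, 4]

With the vertex order [1, 2, 3, 4, 5, 6, 7, 8, 9], the degrees are [2, 2, 2, 1, 2, 2, 2, 2, 1], giving D = diag(2, 2, 2, 1, 2, 2, 2, 2, 1) and L = D - A. Since every row of L sums to 0, the all-ones vector is in the kernel and 0 is an eigenvalue. The 2 zero eigenvalues correspond to the 2 connected components. The eigenvalues sum to 16, which equals trace(L) = 2|E|.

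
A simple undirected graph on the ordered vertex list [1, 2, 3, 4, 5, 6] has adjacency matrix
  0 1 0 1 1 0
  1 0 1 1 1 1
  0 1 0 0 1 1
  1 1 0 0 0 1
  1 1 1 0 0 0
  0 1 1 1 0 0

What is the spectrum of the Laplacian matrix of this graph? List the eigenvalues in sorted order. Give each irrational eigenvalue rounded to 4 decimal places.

[0, 2.3820, 2.3820, 4.6180, 4.6180, 6]

With the vertex order [1, 2, 3, 4, 5, 6], the degrees are [3, 5, 3, 3, 3, 3], giving D = diag(3, 5, 3, 3, 3, 3) and L = D - A. Since every row of L sums to 0, the all-ones vector is in the kernel and 0 is an eigenvalue. The single zero eigenvalue shows the graph is connected. The eigenvalues sum to 20, which equals trace(L) = 2|E|. By the matrix-tree theorem the graph has (1/6) * product of the nonzero eigenvalues = 121 spanning trees.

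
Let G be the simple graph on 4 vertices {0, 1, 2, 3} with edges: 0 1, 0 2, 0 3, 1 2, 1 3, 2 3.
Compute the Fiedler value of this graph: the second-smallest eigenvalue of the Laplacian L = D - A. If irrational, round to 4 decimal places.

4

With the vertex order [0, 1, 2, 3], the degrees are [3, 3, 3, 3], giving D = diag(3, 3, 3, 3) and L = D - A. Computing the eigenvalues of L and sorting gives [0, 4, 4, 4]. The Fiedler value lambda_2 = 4 is strictly positive, so the graph is connected. The eigenvalues sum to 12, which equals trace(L) = 2|E|.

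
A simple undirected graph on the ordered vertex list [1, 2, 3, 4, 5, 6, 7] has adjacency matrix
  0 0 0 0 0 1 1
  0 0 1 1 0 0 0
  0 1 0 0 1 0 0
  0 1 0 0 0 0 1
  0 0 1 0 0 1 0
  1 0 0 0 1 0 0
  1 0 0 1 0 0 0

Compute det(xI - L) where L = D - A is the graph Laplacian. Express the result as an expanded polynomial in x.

x^7 - 14x^6 + 77x^5 - 210x^4 + 294x^3 - 196x^2 + 49x

Each diagonal entry of L is the vertex degree and each off-diagonal entry is -1 where an edge is present, 0 otherwise; in the order [1, 2, 3, 4, 5, 6, 7] the diagonal is [2, 2, 2, 2, 2, 2, 2]. L has integer entries, so p(x) = det(xI - L) has integer coefficients. Expanding the determinant yields x^7 - 14x^6 + 77x^5 - 210x^4 + 294x^3 - 196x^2 + 49x. Since p(0) = det(-L) = 0, x divides p(x). The largest eigenvalue, 3.8019, is at most the vertex count 7.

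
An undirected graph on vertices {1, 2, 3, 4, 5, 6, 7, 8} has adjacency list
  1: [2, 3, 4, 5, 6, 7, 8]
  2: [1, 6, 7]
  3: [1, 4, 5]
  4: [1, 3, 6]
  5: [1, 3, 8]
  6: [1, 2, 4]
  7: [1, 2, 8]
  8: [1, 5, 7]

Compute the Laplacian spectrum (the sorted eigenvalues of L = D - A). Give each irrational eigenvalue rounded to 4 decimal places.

[0, 1.7530, 1.7530, 3.4450, 3.4450, 4.8019, 4.8019, 8]

Reading degrees in the order [1, 2, 3, 4, 5, 6, 7, 8] gives [7, 3, 3, 3, 3, 3, 3, 3]; set D = diag(7, 3, 3, 3, 3, 3, 3, 3) and form L = D - A. L is symmetric positive semidefinite, so every eigenvalue is real and nonnegative. By the matrix-tree theorem the graph has (1/8) * product of the nonzero eigenvalues = 841 spanning trees.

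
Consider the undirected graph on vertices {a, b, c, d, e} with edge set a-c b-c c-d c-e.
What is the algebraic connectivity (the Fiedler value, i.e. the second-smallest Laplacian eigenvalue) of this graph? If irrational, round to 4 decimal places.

1

Reading degrees in the order [a, b, c, d, e] gives [1, 1, 4, 1, 1]; set D = diag(1, 1, 4, 1, 1) and form L = D - A. The sorted Laplacian eigenvalues are [0, 1, 1, 1, 5]; the algebraic connectivity is the second entry, 1. The largest eigenvalue, 5, is at most the vertex count 5. The eigenvalues sum to 8, which equals trace(L) = 2|E|.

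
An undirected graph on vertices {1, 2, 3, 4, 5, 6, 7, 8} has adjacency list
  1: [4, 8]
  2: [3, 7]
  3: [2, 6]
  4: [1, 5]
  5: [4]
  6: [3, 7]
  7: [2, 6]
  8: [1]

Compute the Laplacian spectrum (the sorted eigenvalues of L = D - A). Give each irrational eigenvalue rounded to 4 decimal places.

[0, 0, 0.5858, 2, 2, 2, 3.4142, 4]

With the vertex order [1, 2, 3, 4, 5, 6, 7, 8], the degrees are [2, 2, 2, 2, 1, 2, 2, 1], giving D = diag(2, 2, 2, 2, 1, 2, 2, 1) and L = D - A. The multiplicity of 0 as a Laplacian eigenvalue equals the number of connected components. The 2 zero eigenvalues correspond to the 2 connected components. The eigenvalues sum to 14, which equals trace(L) = 2|E|. There are 2 zeros in the spectrum, matching the 2 components.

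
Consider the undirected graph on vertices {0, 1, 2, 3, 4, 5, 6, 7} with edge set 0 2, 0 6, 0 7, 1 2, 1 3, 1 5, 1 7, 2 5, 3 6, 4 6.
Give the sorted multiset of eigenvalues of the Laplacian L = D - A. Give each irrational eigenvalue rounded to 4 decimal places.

Each diagonal entry of L is the vertex degree and each off-diagonal entry is -1 where an edge is present, 0 otherwise; in the order [0, 1, 2, 3, 4, 5, 6, 7] the diagonal is [3, 4, 3, 2, 1, 2, 3, 2]. The multiplicity of 0 as a Laplacian eigenvalue equals the number of connected components.

[0, 0.5908, 1.5250, 1.6364, 2.5654, 3.5791, 4.7211, 5.3821]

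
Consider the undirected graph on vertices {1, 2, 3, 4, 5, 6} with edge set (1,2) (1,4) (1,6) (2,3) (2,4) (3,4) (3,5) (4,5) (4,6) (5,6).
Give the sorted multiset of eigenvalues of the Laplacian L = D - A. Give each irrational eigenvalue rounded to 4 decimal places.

[0, 2.3820, 2.3820, 4.6180, 4.6180, 6]

Each diagonal entry of L is the vertex degree and each off-diagonal entry is -1 where an edge is present, 0 otherwise; in the order [1, 2, 3, 4, 5, 6] the diagonal is [3, 3, 3, 5, 3, 3]. Diagonalising L (or applying a numerical eigensolver to the 6x6 matrix) gives the spectrum above. The single zero eigenvalue shows the graph is connected. There is one zero in the spectrum, matching the 1 component. The largest eigenvalue, 6, is at most the vertex count 6.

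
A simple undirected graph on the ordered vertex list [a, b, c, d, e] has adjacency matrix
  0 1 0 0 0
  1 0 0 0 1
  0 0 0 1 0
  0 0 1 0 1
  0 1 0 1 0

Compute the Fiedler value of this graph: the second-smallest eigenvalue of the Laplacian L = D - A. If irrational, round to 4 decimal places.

With the vertex order [a, b, c, d, e], the degrees are [1, 2, 1, 2, 2], giving D = diag(1, 2, 1, 2, 2) and L = D - A. The sorted Laplacian eigenvalues are [0, 0.3820, 1.3820, 2.6180, 3.6180]; the algebraic connectivity is the second entry, 0.3820. There is one zero in the spectrum, matching the 1 component.

0.3820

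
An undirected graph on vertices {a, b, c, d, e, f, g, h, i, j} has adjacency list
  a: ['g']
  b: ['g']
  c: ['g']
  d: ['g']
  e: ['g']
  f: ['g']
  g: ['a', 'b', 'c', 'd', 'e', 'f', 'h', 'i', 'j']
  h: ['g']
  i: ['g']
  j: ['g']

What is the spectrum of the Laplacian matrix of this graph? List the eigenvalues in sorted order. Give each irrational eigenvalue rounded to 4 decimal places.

With the vertex order [a, b, c, d, e, f, g, h, i, j], the degrees are [1, 1, 1, 1, 1, 1, 9, 1, 1, 1], giving D = diag(1, 1, 1, 1, 1, 1, 9, 1, 1, 1) and L = D - A. L is symmetric positive semidefinite, so every eigenvalue is real and nonnegative. The single zero eigenvalue shows the graph is connected. There is one zero in the spectrum, matching the 1 component.

[0, 1, 1, 1, 1, 1, 1, 1, 1, 10]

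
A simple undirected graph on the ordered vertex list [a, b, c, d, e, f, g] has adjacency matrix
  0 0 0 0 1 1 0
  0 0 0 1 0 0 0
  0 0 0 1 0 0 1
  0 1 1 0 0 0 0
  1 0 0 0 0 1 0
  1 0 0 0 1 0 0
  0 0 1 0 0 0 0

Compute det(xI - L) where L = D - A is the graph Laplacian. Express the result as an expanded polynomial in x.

x^7 - 12x^6 + 55x^5 - 118x^4 + 114x^3 - 36x^2

With the vertex order [a, b, c, d, e, f, g], the degrees are [2, 1, 2, 2, 2, 2, 1], giving D = diag(2, 1, 2, 2, 2, 2, 1) and L = D - A. Computing det(xI - L) by cofactor expansion (or equivalently via sum-over-permutations) gives x^7 - 12x^6 + 55x^5 - 118x^4 + 114x^3 - 36x^2. The constant term is 0 because L is singular (the all-ones vector lies in its kernel). The eigenvalues sum to 12, which equals trace(L) = 2|E|. There are 2 zeros in the spectrum, matching the 2 components.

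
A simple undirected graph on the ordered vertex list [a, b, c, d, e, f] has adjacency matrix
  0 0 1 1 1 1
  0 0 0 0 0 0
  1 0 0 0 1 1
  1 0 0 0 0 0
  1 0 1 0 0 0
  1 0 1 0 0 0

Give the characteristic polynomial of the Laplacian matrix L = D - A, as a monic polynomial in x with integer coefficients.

Reading degrees in the order [a, b, c, d, e, f] gives [4, 0, 3, 1, 2, 2]; set D = diag(4, 0, 3, 1, 2, 2) and form L = D - A. The eigenvalues of L are [0, 0, 1, 2, 4, 5]; the characteristic polynomial is the product of (x - lambda_i), which multiplies out to x^6 - 12x^5 + 49x^4 - 78x^3 + 40x^2. Since p(0) = det(-L) = 0, x divides p(x).

x^6 - 12x^5 + 49x^4 - 78x^3 + 40x^2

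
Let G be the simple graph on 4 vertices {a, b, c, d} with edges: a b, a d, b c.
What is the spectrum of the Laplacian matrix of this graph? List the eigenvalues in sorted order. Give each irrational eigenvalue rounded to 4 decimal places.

[0, 0.5858, 2, 3.4142]

With the vertex order [a, b, c, d], the degrees are [2, 2, 1, 1], giving D = diag(2, 2, 1, 1) and L = D - A. L is symmetric positive semidefinite, so every eigenvalue is real and nonnegative. There is one zero in the spectrum, matching the 1 component.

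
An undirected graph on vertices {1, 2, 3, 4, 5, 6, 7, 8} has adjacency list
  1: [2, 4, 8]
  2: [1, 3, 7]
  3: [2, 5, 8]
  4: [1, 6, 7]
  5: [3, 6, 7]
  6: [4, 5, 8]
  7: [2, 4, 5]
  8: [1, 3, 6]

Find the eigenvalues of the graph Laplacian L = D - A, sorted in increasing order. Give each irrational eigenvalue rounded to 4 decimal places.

[0, 2, 2, 2, 4, 4, 4, 6]

Reading degrees in the order [1, 2, 3, 4, 5, 6, 7, 8] gives [3, 3, 3, 3, 3, 3, 3, 3]; set D = diag(3, 3, 3, 3, 3, 3, 3, 3) and form L = D - A. Since every row of L sums to 0, the all-ones vector is in the kernel and 0 is an eigenvalue. The largest eigenvalue, 6, is at most the vertex count 8.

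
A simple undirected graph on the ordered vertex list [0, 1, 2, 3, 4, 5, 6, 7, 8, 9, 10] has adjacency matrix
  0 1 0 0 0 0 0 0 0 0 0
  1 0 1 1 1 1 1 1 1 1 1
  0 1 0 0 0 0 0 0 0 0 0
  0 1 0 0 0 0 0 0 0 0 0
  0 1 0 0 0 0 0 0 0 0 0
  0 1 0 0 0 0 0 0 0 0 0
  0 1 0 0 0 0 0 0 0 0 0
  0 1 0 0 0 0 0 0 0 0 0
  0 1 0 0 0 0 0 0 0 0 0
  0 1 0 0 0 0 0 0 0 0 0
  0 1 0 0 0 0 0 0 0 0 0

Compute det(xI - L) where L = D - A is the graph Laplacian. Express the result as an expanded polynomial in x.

x^11 - 20x^10 + 135x^9 - 480x^8 + 1050x^7 - 1512x^6 + 1470x^5 - 960x^4 + 405x^3 - 100x^2 + 11x

Each diagonal entry of L is the vertex degree and each off-diagonal entry is -1 where an edge is present, 0 otherwise; in the order [0, 1, 2, 3, 4, 5, 6, 7, 8, 9, 10] the diagonal is [1, 10, 1, 1, 1, 1, 1, 1, 1, 1, 1]. The eigenvalues of L are [0, 1, 1, 1, 1, 1, 1, 1, 1, 1, 11]; the characteristic polynomial is the product of (x - lambda_i), which multiplies out to x^11 - 20x^10 + 135x^9 - 480x^8 + 1050x^7 - 1512x^6 + 1470x^5 - 960x^4 + 405x^3 - 100x^2 + 11x. Since p(0) = det(-L) = 0, x divides p(x). There is one zero in the spectrum, matching the 1 component. The largest eigenvalue, 11, is at most the vertex count 11.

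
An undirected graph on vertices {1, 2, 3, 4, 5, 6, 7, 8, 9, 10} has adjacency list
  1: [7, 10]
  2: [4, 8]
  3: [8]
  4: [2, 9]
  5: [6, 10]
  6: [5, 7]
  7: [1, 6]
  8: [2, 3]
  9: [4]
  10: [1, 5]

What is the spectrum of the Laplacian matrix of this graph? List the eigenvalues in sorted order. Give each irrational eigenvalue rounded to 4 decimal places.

[0, 0, 0.3820, 1.3820, 1.3820, 1.3820, 2.6180, 3.6180, 3.6180, 3.6180]

With the vertex order [1, 2, 3, 4, 5, 6, 7, 8, 9, 10], the degrees are [2, 2, 1, 2, 2, 2, 2, 2, 1, 2], giving D = diag(2, 2, 1, 2, 2, 2, 2, 2, 1, 2) and L = D - A. The multiplicity of 0 as a Laplacian eigenvalue equals the number of connected components. The 2 zero eigenvalues correspond to the 2 connected components. The eigenvalues sum to 18, which equals trace(L) = 2|E|.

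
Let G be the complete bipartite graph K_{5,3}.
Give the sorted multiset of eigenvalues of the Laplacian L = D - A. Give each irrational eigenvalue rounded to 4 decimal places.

The graph has 8 vertices and degree multiset [5, 5, 5, 3, 3, 3, 3, 3]; D is the diagonal matrix of degrees and L = D - A. Since every row of L sums to 0, the all-ones vector is in the kernel and 0 is an eigenvalue. There is one zero in the spectrum, matching the 1 component. The eigenvalues sum to 30, which equals trace(L) = 2|E|.

[0, 3, 3, 3, 3, 5, 5, 8]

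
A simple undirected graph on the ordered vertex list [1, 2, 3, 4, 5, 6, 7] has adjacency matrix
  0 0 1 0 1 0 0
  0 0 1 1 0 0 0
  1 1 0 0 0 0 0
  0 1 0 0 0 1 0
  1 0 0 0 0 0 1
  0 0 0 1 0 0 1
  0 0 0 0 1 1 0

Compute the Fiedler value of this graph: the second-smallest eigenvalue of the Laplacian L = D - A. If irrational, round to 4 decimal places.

0.7530

With the vertex order [1, 2, 3, 4, 5, 6, 7], the degrees are [2, 2, 2, 2, 2, 2, 2], giving D = diag(2, 2, 2, 2, 2, 2, 2) and L = D - A. The sorted Laplacian eigenvalues are [0, 0.7530, 0.7530, 2.4450, 2.4450, 3.8019, 3.8019]; the algebraic connectivity is the second entry, 0.7530. The eigenvalues sum to 14, which equals trace(L) = 2|E|.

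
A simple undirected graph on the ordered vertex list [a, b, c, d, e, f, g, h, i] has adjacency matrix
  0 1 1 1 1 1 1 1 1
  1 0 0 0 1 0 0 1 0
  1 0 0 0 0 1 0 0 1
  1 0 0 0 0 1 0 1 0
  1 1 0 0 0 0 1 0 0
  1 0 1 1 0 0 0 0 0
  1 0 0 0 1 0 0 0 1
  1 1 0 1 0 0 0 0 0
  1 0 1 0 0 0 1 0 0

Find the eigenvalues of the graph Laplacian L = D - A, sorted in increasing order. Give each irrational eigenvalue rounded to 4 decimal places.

With the vertex order [a, b, c, d, e, f, g, h, i], the degrees are [8, 3, 3, 3, 3, 3, 3, 3, 3], giving D = diag(8, 3, 3, 3, 3, 3, 3, 3, 3) and L = D - A. The multiplicity of 0 as a Laplacian eigenvalue equals the number of connected components. The eigenvalues sum to 32, which equals trace(L) = 2|E|. There is one zero in the spectrum, matching the 1 component.

[0, 1.5858, 1.5858, 3, 3, 4.4142, 4.4142, 5, 9]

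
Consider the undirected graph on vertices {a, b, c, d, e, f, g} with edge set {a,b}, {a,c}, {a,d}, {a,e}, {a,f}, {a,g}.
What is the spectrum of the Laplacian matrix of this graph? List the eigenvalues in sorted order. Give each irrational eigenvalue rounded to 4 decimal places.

With the vertex order [a, b, c, d, e, f, g], the degrees are [6, 1, 1, 1, 1, 1, 1], giving D = diag(6, 1, 1, 1, 1, 1, 1) and L = D - A. L is symmetric positive semidefinite, so every eigenvalue is real and nonnegative.

[0, 1, 1, 1, 1, 1, 7]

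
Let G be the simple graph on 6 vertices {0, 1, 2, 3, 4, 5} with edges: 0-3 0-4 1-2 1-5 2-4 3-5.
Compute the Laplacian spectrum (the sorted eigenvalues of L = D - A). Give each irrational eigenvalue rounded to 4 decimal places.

With the vertex order [0, 1, 2, 3, 4, 5], the degrees are [2, 2, 2, 2, 2, 2], giving D = diag(2, 2, 2, 2, 2, 2) and L = D - A. L is symmetric positive semidefinite, so every eigenvalue is real and nonnegative. By the matrix-tree theorem the graph has (1/6) * product of the nonzero eigenvalues = 6 spanning trees.

[0, 1, 1, 3, 3, 4]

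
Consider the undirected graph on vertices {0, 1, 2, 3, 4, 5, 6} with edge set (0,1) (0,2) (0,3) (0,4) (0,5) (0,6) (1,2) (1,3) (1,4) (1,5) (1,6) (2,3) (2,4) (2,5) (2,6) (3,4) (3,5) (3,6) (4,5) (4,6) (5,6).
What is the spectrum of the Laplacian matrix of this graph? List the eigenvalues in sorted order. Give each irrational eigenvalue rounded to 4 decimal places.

Each diagonal entry of L is the vertex degree and each off-diagonal entry is -1 where an edge is present, 0 otherwise; in the order [0, 1, 2, 3, 4, 5, 6] the diagonal is [6, 6, 6, 6, 6, 6, 6]. L is symmetric positive semidefinite, so every eigenvalue is real and nonnegative. The single zero eigenvalue shows the graph is connected. The largest eigenvalue, 7, is at most the vertex count 7.

[0, 7, 7, 7, 7, 7, 7]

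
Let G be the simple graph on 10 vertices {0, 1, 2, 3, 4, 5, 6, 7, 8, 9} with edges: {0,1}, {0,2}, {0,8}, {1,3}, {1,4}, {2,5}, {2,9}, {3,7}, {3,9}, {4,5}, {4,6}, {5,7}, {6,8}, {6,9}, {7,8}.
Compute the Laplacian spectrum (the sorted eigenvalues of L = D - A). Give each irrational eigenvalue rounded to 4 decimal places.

Reading degrees in the order [0, 1, 2, 3, 4, 5, 6, 7, 8, 9] gives [3, 3, 3, 3, 3, 3, 3, 3, 3, 3]; set D = diag(3, 3, 3, 3, 3, 3, 3, 3, 3, 3) and form L = D - A. L is symmetric positive semidefinite, so every eigenvalue is real and nonnegative. The single zero eigenvalue shows the graph is connected. The eigenvalues sum to 30, which equals trace(L) = 2|E|.

[0, 2, 2, 2, 2, 2, 5, 5, 5, 5]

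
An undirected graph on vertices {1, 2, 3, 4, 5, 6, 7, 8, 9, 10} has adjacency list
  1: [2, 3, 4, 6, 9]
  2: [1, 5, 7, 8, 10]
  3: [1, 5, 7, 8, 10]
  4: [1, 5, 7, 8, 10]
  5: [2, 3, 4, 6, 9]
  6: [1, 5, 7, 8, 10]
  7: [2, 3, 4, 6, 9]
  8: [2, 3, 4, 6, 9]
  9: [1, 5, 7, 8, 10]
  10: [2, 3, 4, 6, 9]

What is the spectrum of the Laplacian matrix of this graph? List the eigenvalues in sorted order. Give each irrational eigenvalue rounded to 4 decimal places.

Reading degrees in the order [1, 2, 3, 4, 5, 6, 7, 8, 9, 10] gives [5, 5, 5, 5, 5, 5, 5, 5, 5, 5]; set D = diag(5, 5, 5, 5, 5, 5, 5, 5, 5, 5) and form L = D - A. Diagonalising L (or applying a numerical eigensolver to the 10x10 matrix) gives the spectrum above. The single zero eigenvalue shows the graph is connected. There is one zero in the spectrum, matching the 1 component.

[0, 5, 5, 5, 5, 5, 5, 5, 5, 10]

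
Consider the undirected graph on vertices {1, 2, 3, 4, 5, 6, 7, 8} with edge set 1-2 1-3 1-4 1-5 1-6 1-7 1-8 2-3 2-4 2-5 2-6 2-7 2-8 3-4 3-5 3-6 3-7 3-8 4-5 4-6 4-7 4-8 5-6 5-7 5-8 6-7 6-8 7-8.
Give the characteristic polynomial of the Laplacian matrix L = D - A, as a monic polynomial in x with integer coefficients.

x^8 - 56x^7 + 1344x^6 - 17920x^5 + 143360x^4 - 688128x^3 + 1835008x^2 - 2097152x

With the vertex order [1, 2, 3, 4, 5, 6, 7, 8], the degrees are [7, 7, 7, 7, 7, 7, 7, 7], giving D = diag(7, 7, 7, 7, 7, 7, 7, 7) and L = D - A. The eigenvalues of L are [0, 8, 8, 8, 8, 8, 8, 8]; the characteristic polynomial is the product of (x - lambda_i), which multiplies out to x^8 - 56x^7 + 1344x^6 - 17920x^5 + 143360x^4 - 688128x^3 + 1835008x^2 - 2097152x. The constant term is 0 because L is singular (the all-ones vector lies in its kernel). The eigenvalues sum to 56, which equals trace(L) = 2|E|.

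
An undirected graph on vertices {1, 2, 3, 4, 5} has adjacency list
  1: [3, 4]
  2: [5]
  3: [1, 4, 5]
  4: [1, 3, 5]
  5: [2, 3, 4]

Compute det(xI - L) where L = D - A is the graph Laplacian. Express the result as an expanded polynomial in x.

Reading degrees in the order [1, 2, 3, 4, 5] gives [2, 1, 3, 3, 3]; set D = diag(2, 1, 3, 3, 3) and form L = D - A. L has integer entries, so p(x) = det(xI - L) has integer coefficients. Expanding the determinant yields x^5 - 12x^4 + 50x^3 - 82x^2 + 40x. The constant term is 0 because L is singular (the all-ones vector lies in its kernel). The eigenvalues sum to 12, which equals trace(L) = 2|E|. By the matrix-tree theorem the graph has (1/5) * product of the nonzero eigenvalues = 8 spanning trees.

x^5 - 12x^4 + 50x^3 - 82x^2 + 40x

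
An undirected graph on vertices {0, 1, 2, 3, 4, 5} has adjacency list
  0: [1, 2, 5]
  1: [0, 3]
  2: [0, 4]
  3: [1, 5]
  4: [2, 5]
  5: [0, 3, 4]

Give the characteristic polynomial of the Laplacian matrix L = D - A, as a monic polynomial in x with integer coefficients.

Each diagonal entry of L is the vertex degree and each off-diagonal entry is -1 where an edge is present, 0 otherwise; in the order [0, 1, 2, 3, 4, 5] the diagonal is [3, 2, 2, 2, 2, 3]. Computing det(xI - L) by cofactor expansion (or equivalently via sum-over-permutations) gives x^6 - 14x^5 + 74x^4 - 184x^3 + 213x^2 - 90x. The coefficient of x^5 equals -trace(L) = -14, matching the sum of degrees. The largest eigenvalue, 5, is at most the vertex count 6. By the matrix-tree theorem the graph has (1/6) * product of the nonzero eigenvalues = 15 spanning trees.

x^6 - 14x^5 + 74x^4 - 184x^3 + 213x^2 - 90x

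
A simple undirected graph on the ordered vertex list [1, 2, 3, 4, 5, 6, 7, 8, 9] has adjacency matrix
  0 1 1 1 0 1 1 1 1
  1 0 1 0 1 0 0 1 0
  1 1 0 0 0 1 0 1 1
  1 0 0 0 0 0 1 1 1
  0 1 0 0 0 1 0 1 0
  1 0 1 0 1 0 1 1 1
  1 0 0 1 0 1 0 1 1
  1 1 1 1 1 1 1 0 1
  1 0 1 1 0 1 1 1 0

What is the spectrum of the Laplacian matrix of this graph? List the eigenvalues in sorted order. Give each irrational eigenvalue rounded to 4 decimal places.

With the vertex order [1, 2, 3, 4, 5, 6, 7, 8, 9], the degrees are [7, 4, 5, 4, 3, 6, 5, 8, 6], giving D = diag(7, 4, 5, 4, 3, 6, 5, 8, 6) and L = D - A. L is symmetric positive semidefinite, so every eigenvalue is real and nonnegative. The single zero eigenvalue shows the graph is connected.

[0, 2.4462, 3.8207, 4.5757, 5.6177, 7.1289, 7.2838, 8.1270, 9]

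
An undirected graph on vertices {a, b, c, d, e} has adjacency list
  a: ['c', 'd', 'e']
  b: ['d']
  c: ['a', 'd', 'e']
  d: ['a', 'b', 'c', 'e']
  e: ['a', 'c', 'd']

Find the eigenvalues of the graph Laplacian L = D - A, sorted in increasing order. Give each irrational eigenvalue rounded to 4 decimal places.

[0, 1, 4, 4, 5]

Each diagonal entry of L is the vertex degree and each off-diagonal entry is -1 where an edge is present, 0 otherwise; in the order [a, b, c, d, e] the diagonal is [3, 1, 3, 4, 3]. Diagonalising L (or applying a numerical eigensolver to the 5x5 matrix) gives the spectrum above. The single zero eigenvalue shows the graph is connected. The largest eigenvalue, 5, is at most the vertex count 5.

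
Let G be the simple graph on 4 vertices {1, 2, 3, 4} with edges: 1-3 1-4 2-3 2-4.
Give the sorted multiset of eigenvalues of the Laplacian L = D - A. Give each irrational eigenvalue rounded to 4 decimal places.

[0, 2, 2, 4]

Reading degrees in the order [1, 2, 3, 4] gives [2, 2, 2, 2]; set D = diag(2, 2, 2, 2) and form L = D - A. L is symmetric positive semidefinite, so every eigenvalue is real and nonnegative. The single zero eigenvalue shows the graph is connected. The largest eigenvalue, 4, is at most the vertex count 4.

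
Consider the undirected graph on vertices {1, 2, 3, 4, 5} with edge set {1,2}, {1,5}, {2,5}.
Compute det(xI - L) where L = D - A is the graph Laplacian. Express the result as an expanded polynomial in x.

x^5 - 6x^4 + 9x^3

Each diagonal entry of L is the vertex degree and each off-diagonal entry is -1 where an edge is present, 0 otherwise; in the order [1, 2, 3, 4, 5] the diagonal is [2, 2, 0, 0, 2]. The eigenvalues of L are [0, 0, 0, 3, 3]; the characteristic polynomial is the product of (x - lambda_i), which multiplies out to x^5 - 6x^4 + 9x^3. The coefficient of x^4 equals -trace(L) = -6, matching the sum of degrees. The largest eigenvalue, 3, is at most the vertex count 5. There are 3 zeros in the spectrum, matching the 3 components.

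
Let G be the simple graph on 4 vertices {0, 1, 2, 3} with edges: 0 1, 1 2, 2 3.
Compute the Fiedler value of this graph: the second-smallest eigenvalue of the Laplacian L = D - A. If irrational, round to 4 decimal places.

Each diagonal entry of L is the vertex degree and each off-diagonal entry is -1 where an edge is present, 0 otherwise; in the order [0, 1, 2, 3] the diagonal is [1, 2, 2, 1]. Computing the eigenvalues of L and sorting gives [0, 0.5858, 2, 3.4142]. The Fiedler value lambda_2 = 0.5858 is strictly positive, so the graph is connected. The eigenvalues sum to 6, which equals trace(L) = 2|E|.

0.5858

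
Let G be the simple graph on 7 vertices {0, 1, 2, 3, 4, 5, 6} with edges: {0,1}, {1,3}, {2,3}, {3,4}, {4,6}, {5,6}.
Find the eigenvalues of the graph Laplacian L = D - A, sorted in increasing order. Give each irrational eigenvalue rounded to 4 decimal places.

[0, 0.2603, 0.6262, 1.4055, 2.2742, 3.0996, 4.3342]

Each diagonal entry of L is the vertex degree and each off-diagonal entry is -1 where an edge is present, 0 otherwise; in the order [0, 1, 2, 3, 4, 5, 6] the diagonal is [1, 2, 1, 3, 2, 1, 2]. Since every row of L sums to 0, the all-ones vector is in the kernel and 0 is an eigenvalue. By the matrix-tree theorem the graph has (1/7) * product of the nonzero eigenvalues = 1 spanning tree. The largest eigenvalue, 4.3342, is at most the vertex count 7.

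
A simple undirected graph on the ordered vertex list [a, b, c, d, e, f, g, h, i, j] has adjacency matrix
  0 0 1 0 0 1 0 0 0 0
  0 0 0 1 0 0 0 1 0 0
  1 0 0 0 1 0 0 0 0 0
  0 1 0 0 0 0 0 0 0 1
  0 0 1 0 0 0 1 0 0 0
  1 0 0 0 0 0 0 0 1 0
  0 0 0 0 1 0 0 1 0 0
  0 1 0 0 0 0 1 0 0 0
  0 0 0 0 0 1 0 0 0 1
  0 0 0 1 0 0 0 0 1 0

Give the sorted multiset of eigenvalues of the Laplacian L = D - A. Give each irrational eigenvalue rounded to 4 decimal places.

[0, 0.3820, 0.3820, 1.3820, 1.3820, 2.6180, 2.6180, 3.6180, 3.6180, 4]

Each diagonal entry of L is the vertex degree and each off-diagonal entry is -1 where an edge is present, 0 otherwise; in the order [a, b, c, d, e, f, g, h, i, j] the diagonal is [2, 2, 2, 2, 2, 2, 2, 2, 2, 2]. Since every row of L sums to 0, the all-ones vector is in the kernel and 0 is an eigenvalue. The eigenvalues sum to 20, which equals trace(L) = 2|E|. The largest eigenvalue, 4, is at most the vertex count 10.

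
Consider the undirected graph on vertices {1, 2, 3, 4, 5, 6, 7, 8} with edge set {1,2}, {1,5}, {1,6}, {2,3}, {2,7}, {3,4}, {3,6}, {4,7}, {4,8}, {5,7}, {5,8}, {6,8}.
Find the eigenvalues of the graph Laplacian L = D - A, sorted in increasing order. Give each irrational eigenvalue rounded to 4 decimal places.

Reading degrees in the order [1, 2, 3, 4, 5, 6, 7, 8] gives [3, 3, 3, 3, 3, 3, 3, 3]; set D = diag(3, 3, 3, 3, 3, 3, 3, 3) and form L = D - A. The multiplicity of 0 as a Laplacian eigenvalue equals the number of connected components. The single zero eigenvalue shows the graph is connected. The eigenvalues sum to 24, which equals trace(L) = 2|E|. The largest eigenvalue, 6, is at most the vertex count 8.

[0, 2, 2, 2, 4, 4, 4, 6]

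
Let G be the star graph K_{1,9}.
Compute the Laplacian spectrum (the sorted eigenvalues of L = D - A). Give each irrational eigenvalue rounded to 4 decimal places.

[0, 1, 1, 1, 1, 1, 1, 1, 1, 10]

The graph has 10 vertices and degree multiset [9, 1, 1, 1, 1, 1, 1, 1, 1, 1]; D is the diagonal matrix of degrees and L = D - A. Since every row of L sums to 0, the all-ones vector is in the kernel and 0 is an eigenvalue. The single zero eigenvalue shows the graph is connected.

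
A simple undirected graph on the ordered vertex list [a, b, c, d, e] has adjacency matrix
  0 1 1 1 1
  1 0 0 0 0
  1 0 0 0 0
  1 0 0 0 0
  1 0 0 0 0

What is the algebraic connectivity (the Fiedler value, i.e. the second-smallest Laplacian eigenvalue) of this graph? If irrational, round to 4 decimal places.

Reading degrees in the order [a, b, c, d, e] gives [4, 1, 1, 1, 1]; set D = diag(4, 1, 1, 1, 1) and form L = D - A. Computing the eigenvalues of L and sorting gives [0, 1, 1, 1, 5]. The Fiedler value lambda_2 = 1 is strictly positive, so the graph is connected. By the matrix-tree theorem the graph has (1/5) * product of the nonzero eigenvalues = 1 spanning tree.

1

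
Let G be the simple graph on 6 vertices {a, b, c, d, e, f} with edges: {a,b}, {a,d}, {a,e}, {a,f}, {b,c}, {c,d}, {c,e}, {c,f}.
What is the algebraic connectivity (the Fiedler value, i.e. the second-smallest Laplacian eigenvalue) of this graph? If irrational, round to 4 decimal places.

Reading degrees in the order [a, b, c, d, e, f] gives [4, 2, 4, 2, 2, 2]; set D = diag(4, 2, 4, 2, 2, 2) and form L = D - A. The sorted Laplacian eigenvalues are [0, 2, 2, 2, 4, 6]; the algebraic connectivity is the second entry, 2. By the matrix-tree theorem the graph has (1/6) * product of the nonzero eigenvalues = 32 spanning trees.

2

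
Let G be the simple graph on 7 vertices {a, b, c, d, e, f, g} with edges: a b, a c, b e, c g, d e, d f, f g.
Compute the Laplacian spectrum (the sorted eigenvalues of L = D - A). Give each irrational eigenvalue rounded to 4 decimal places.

[0, 0.7530, 0.7530, 2.4450, 2.4450, 3.8019, 3.8019]

Each diagonal entry of L is the vertex degree and each off-diagonal entry is -1 where an edge is present, 0 otherwise; in the order [a, b, c, d, e, f, g] the diagonal is [2, 2, 2, 2, 2, 2, 2]. Since every row of L sums to 0, the all-ones vector is in the kernel and 0 is an eigenvalue. There is one zero in the spectrum, matching the 1 component. The largest eigenvalue, 3.8019, is at most the vertex count 7.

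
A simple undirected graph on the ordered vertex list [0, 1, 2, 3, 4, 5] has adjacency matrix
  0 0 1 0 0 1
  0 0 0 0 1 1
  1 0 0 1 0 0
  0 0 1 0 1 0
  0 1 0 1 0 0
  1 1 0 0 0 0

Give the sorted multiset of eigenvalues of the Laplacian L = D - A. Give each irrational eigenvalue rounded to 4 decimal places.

Reading degrees in the order [0, 1, 2, 3, 4, 5] gives [2, 2, 2, 2, 2, 2]; set D = diag(2, 2, 2, 2, 2, 2) and form L = D - A. Diagonalising L (or applying a numerical eigensolver to the 6x6 matrix) gives the spectrum above. There is one zero in the spectrum, matching the 1 component.

[0, 1, 1, 3, 3, 4]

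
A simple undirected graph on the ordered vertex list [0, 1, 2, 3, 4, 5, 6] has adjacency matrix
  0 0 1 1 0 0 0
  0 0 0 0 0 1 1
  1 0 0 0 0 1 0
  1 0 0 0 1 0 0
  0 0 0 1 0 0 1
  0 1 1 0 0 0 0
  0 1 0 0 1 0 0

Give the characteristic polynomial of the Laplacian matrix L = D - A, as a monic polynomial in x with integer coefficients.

With the vertex order [0, 1, 2, 3, 4, 5, 6], the degrees are [2, 2, 2, 2, 2, 2, 2], giving D = diag(2, 2, 2, 2, 2, 2, 2) and L = D - A. Computing det(xI - L) by cofactor expansion (or equivalently via sum-over-permutations) gives x^7 - 14x^6 + 77x^5 - 210x^4 + 294x^3 - 196x^2 + 49x. The coefficient of x^6 equals -trace(L) = -14, matching the sum of degrees. The eigenvalues sum to 14, which equals trace(L) = 2|E|.

x^7 - 14x^6 + 77x^5 - 210x^4 + 294x^3 - 196x^2 + 49x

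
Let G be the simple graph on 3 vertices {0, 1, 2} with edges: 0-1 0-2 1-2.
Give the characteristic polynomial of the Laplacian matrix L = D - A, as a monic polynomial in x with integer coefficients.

Reading degrees in the order [0, 1, 2] gives [2, 2, 2]; set D = diag(2, 2, 2) and form L = D - A. Computing det(xI - L) by cofactor expansion (or equivalently via sum-over-permutations) gives x^3 - 6x^2 + 9x. The coefficient of x^2 equals -trace(L) = -6, matching the sum of degrees. The eigenvalues sum to 6, which equals trace(L) = 2|E|. There is one zero in the spectrum, matching the 1 component.

x^3 - 6x^2 + 9x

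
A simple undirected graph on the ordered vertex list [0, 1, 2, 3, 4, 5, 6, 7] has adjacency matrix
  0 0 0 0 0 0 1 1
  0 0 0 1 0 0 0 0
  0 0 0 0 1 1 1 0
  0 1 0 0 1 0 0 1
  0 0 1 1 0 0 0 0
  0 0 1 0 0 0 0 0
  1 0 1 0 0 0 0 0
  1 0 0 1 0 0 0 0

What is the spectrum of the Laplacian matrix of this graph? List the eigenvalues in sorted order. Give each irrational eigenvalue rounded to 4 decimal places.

[0, 0.4679, 0.7369, 1.4843, 1.6527, 3.1826, 3.8794, 4.5962]

Reading degrees in the order [0, 1, 2, 3, 4, 5, 6, 7] gives [2, 1, 3, 3, 2, 1, 2, 2]; set D = diag(2, 1, 3, 3, 2, 1, 2, 2) and form L = D - A. Since every row of L sums to 0, the all-ones vector is in the kernel and 0 is an eigenvalue. The single zero eigenvalue shows the graph is connected. By the matrix-tree theorem the graph has (1/8) * product of the nonzero eigenvalues = 6 spanning trees.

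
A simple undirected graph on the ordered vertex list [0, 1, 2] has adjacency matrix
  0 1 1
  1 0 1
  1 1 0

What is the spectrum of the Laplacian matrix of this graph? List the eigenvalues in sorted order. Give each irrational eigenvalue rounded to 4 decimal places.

Reading degrees in the order [0, 1, 2] gives [2, 2, 2]; set D = diag(2, 2, 2) and form L = D - A. Since every row of L sums to 0, the all-ones vector is in the kernel and 0 is an eigenvalue. There is one zero in the spectrum, matching the 1 component. The largest eigenvalue, 3, is at most the vertex count 3.

[0, 3, 3]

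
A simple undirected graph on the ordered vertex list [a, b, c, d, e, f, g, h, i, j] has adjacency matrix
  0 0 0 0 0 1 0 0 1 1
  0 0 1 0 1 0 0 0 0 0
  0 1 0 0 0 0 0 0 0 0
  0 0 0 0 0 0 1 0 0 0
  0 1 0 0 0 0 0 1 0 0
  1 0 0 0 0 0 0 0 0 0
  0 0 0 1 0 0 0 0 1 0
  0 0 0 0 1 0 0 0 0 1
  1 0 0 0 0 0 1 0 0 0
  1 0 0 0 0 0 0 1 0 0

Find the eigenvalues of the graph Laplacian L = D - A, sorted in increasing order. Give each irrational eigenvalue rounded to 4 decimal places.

[0, 0.1172, 0.3820, 0.7586, 1.3820, 1.6674, 2.6180, 3.0846, 3.6180, 4.3721]

Reading degrees in the order [a, b, c, d, e, f, g, h, i, j] gives [3, 2, 1, 1, 2, 1, 2, 2, 2, 2]; set D = diag(3, 2, 1, 1, 2, 1, 2, 2, 2, 2) and form L = D - A. Since every row of L sums to 0, the all-ones vector is in the kernel and 0 is an eigenvalue. By the matrix-tree theorem the graph has (1/10) * product of the nonzero eigenvalues = 1 spanning tree. The eigenvalues sum to 18, which equals trace(L) = 2|E|.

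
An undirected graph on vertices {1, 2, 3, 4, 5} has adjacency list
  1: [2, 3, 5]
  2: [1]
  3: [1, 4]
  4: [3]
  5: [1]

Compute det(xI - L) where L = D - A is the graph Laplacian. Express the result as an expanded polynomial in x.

x^5 - 8x^4 + 20x^3 - 18x^2 + 5x

Each diagonal entry of L is the vertex degree and each off-diagonal entry is -1 where an edge is present, 0 otherwise; in the order [1, 2, 3, 4, 5] the diagonal is [3, 1, 2, 1, 1]. Computing det(xI - L) by cofactor expansion (or equivalently via sum-over-permutations) gives x^5 - 8x^4 + 20x^3 - 18x^2 + 5x. The constant term is 0 because L is singular (the all-ones vector lies in its kernel). The eigenvalues sum to 8, which equals trace(L) = 2|E|. By the matrix-tree theorem the graph has (1/5) * product of the nonzero eigenvalues = 1 spanning tree.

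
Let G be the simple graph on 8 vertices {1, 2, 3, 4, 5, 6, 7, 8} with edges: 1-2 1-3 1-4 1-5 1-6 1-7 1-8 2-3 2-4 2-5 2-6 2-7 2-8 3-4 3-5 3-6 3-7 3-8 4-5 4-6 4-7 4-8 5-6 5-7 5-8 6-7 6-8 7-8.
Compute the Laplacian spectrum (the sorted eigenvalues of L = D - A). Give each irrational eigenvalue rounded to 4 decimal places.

Reading degrees in the order [1, 2, 3, 4, 5, 6, 7, 8] gives [7, 7, 7, 7, 7, 7, 7, 7]; set D = diag(7, 7, 7, 7, 7, 7, 7, 7) and form L = D - A. Diagonalising L (or applying a numerical eigensolver to the 8x8 matrix) gives the spectrum above. The single zero eigenvalue shows the graph is connected. The largest eigenvalue, 8, is at most the vertex count 8.

[0, 8, 8, 8, 8, 8, 8, 8]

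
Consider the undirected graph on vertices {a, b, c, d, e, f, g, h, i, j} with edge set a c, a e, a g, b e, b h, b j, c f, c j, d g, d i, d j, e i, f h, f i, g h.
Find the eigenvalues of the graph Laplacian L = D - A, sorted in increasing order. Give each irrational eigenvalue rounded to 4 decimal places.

[0, 2, 2, 2, 2, 2, 5, 5, 5, 5]

Each diagonal entry of L is the vertex degree and each off-diagonal entry is -1 where an edge is present, 0 otherwise; in the order [a, b, c, d, e, f, g, h, i, j] the diagonal is [3, 3, 3, 3, 3, 3, 3, 3, 3, 3]. Diagonalising L (or applying a numerical eigensolver to the 10x10 matrix) gives the spectrum above. There is one zero in the spectrum, matching the 1 component.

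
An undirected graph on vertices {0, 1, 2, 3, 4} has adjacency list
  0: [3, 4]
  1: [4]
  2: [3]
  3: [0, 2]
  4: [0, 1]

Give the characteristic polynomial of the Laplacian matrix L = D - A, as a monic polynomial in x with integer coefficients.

Each diagonal entry of L is the vertex degree and each off-diagonal entry is -1 where an edge is present, 0 otherwise; in the order [0, 1, 2, 3, 4] the diagonal is [2, 1, 1, 2, 2]. Computing det(xI - L) by cofactor expansion (or equivalently via sum-over-permutations) gives x^5 - 8x^4 + 21x^3 - 20x^2 + 5x. The coefficient of x^4 equals -trace(L) = -8, matching the sum of degrees. The largest eigenvalue, 3.6180, is at most the vertex count 5. The eigenvalues sum to 8, which equals trace(L) = 2|E|.

x^5 - 8x^4 + 21x^3 - 20x^2 + 5x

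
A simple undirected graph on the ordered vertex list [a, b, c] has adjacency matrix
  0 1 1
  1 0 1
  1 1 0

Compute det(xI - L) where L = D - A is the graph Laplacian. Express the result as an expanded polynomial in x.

Each diagonal entry of L is the vertex degree and each off-diagonal entry is -1 where an edge is present, 0 otherwise; in the order [a, b, c] the diagonal is [2, 2, 2]. The eigenvalues of L are [0, 3, 3]; the characteristic polynomial is the product of (x - lambda_i), which multiplies out to x^3 - 6x^2 + 9x. Since p(0) = det(-L) = 0, x divides p(x). There is one zero in the spectrum, matching the 1 component.

x^3 - 6x^2 + 9x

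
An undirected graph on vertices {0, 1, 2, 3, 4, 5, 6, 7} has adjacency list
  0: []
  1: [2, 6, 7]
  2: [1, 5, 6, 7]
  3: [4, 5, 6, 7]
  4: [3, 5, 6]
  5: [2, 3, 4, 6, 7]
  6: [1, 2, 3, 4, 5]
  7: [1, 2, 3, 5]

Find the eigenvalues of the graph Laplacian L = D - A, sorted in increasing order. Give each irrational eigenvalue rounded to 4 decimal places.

Reading degrees in the order [0, 1, 2, 3, 4, 5, 6, 7] gives [0, 3, 4, 4, 3, 5, 5, 4]; set D = diag(0, 3, 4, 4, 3, 5, 5, 4) and form L = D - A. L is symmetric positive semidefinite, so every eigenvalue is real and nonnegative. The 2 zero eigenvalues correspond to the 2 connected components. There are 2 zeros in the spectrum, matching the 2 components.

[0, 0, 2.1392, 3.7459, 4.3820, 5, 6.1149, 6.6180]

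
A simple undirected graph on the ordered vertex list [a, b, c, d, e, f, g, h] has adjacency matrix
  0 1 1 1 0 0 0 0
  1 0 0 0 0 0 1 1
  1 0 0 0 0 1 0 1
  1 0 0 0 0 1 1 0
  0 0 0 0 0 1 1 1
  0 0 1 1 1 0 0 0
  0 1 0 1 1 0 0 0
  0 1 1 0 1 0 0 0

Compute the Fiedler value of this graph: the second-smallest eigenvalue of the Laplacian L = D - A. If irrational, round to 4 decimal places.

With the vertex order [a, b, c, d, e, f, g, h], the degrees are [3, 3, 3, 3, 3, 3, 3, 3], giving D = diag(3, 3, 3, 3, 3, 3, 3, 3) and L = D - A. The smallest Laplacian eigenvalue is always 0. The next one, lambda_2 = 2, measures how hard the graph is to disconnect: larger values mean better connectivity. By the matrix-tree theorem the graph has (1/8) * product of the nonzero eigenvalues = 384 spanning trees.

2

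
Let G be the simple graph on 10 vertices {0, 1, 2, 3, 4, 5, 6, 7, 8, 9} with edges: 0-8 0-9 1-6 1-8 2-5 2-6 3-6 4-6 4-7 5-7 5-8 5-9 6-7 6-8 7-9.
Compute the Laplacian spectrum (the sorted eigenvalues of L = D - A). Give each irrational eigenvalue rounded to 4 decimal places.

[0, 0.8504, 1.3912, 1.5406, 1.6985, 2.7657, 3.9490, 4.9475, 5.5042, 7.3529]

Each diagonal entry of L is the vertex degree and each off-diagonal entry is -1 where an edge is present, 0 otherwise; in the order [0, 1, 2, 3, 4, 5, 6, 7, 8, 9] the diagonal is [2, 2, 2, 1, 2, 4, 6, 4, 4, 3]. L is symmetric positive semidefinite, so every eigenvalue is real and nonnegative. The single zero eigenvalue shows the graph is connected. There is one zero in the spectrum, matching the 1 component. The largest eigenvalue, 7.3529, is at most the vertex count 10.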